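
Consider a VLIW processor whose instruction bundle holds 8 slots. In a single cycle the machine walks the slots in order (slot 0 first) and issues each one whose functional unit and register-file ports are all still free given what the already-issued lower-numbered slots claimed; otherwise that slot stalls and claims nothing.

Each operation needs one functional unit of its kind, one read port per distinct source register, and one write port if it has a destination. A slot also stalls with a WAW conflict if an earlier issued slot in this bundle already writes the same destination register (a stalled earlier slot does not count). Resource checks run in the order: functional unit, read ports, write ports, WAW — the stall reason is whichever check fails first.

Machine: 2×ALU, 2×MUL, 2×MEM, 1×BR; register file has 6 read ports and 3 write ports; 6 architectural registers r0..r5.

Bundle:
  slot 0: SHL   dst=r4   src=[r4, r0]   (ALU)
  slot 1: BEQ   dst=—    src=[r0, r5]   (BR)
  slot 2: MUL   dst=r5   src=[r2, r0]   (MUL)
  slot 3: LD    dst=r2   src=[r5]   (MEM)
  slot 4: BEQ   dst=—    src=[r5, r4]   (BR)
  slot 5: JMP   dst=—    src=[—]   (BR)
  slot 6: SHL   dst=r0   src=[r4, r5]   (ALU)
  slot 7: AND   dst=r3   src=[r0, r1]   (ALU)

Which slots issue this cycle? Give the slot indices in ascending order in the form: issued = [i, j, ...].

issued = [0, 1, 2]

  0. ALU→r4 ⇒ go  {1A/2Mu/2Ld/1B | 4r 2w}
  1. BR ⇒ go  {1A/2Mu/2Ld/0B | 2r 2w}
  2. MUL→r5 ⇒ go  {1A/1Mu/2Ld/0B | 0r 1w}
  3. MEM→r2 ⇒ no(RD_PORT)  {1A/1Mu/2Ld/0B | 0r 1w}
  4. BR ⇒ no(FU)  {1A/1Mu/2Ld/0B | 0r 1w}
  5. BR ⇒ no(FU)  {1A/1Mu/2Ld/0B | 0r 1w}
  6. ALU→r0 ⇒ no(RD_PORT)  {1A/1Mu/2Ld/0B | 0r 1w}
  7. ALU→r3 ⇒ no(RD_PORT)  {1A/1Mu/2Ld/0B | 0r 1w}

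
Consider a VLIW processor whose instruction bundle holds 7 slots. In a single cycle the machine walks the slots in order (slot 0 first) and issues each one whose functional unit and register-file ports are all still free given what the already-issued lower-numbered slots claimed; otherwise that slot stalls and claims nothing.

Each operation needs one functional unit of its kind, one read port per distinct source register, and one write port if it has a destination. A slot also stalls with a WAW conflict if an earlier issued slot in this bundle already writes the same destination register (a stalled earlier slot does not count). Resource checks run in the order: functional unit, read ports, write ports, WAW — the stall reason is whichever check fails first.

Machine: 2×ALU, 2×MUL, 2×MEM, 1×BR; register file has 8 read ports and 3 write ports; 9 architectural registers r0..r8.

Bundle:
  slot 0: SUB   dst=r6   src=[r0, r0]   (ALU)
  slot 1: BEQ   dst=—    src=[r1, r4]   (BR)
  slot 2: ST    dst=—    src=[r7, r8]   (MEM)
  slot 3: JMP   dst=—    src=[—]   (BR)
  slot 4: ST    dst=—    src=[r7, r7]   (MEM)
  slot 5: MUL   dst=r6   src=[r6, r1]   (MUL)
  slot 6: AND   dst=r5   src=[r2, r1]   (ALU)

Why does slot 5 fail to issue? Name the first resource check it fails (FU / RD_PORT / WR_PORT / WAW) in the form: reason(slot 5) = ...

#0 ALU src=r0,r0 dispatched  <A:1 Mu:2 Ld:2 B:1 rd:7 wr:2>
#1 BR src=r1,r4 dispatched  <A:1 Mu:2 Ld:2 B:0 rd:5 wr:2>
#2 MEM src=r7,r8 dispatched  <A:1 Mu:2 Ld:1 B:0 rd:3 wr:2>
#3 BR src=- held:FU  <A:1 Mu:2 Ld:1 B:0 rd:3 wr:2>
#4 MEM src=r7,r7 dispatched  <A:1 Mu:2 Ld:0 B:0 rd:2 wr:2>
#5 MUL src=r6,r1 held:WAW  <A:1 Mu:2 Ld:0 B:0 rd:2 wr:2>
#6 ALU src=r2,r1 dispatched  <A:0 Mu:2 Ld:0 B:0 rd:0 wr:1>

reason(slot 5) = WAW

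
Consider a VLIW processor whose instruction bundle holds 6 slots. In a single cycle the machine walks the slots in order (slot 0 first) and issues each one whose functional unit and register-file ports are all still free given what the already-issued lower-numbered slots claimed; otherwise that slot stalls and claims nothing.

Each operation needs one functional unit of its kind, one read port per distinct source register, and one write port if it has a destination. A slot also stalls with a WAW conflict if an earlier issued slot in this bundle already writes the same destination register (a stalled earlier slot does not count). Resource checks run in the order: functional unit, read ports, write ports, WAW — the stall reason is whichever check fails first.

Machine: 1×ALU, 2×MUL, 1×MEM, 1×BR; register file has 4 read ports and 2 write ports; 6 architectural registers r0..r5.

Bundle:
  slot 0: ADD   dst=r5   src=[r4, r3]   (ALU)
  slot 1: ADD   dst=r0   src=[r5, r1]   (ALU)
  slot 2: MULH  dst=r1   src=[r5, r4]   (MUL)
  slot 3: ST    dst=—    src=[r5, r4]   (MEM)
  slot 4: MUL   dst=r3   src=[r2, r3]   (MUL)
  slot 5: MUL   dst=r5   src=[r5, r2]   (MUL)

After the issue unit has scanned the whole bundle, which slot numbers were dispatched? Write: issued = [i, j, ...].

issued = [0, 2]

[0] ALU needs rd=2 wr=1: ok; after: ALU=0 MUL=2 MEM=1 BR=1, R=2, W=1
[1] ALU needs rd=2 wr=1: FU; after: ALU=0 MUL=2 MEM=1 BR=1, R=2, W=1
[2] MUL needs rd=2 wr=1: ok; after: ALU=0 MUL=1 MEM=1 BR=1, R=0, W=0
[3] MEM needs rd=2 wr=0: RD_PORT; after: ALU=0 MUL=1 MEM=1 BR=1, R=0, W=0
[4] MUL needs rd=2 wr=1: RD_PORT; after: ALU=0 MUL=1 MEM=1 BR=1, R=0, W=0
[5] MUL needs rd=2 wr=1: RD_PORT; after: ALU=0 MUL=1 MEM=1 BR=1, R=0, W=0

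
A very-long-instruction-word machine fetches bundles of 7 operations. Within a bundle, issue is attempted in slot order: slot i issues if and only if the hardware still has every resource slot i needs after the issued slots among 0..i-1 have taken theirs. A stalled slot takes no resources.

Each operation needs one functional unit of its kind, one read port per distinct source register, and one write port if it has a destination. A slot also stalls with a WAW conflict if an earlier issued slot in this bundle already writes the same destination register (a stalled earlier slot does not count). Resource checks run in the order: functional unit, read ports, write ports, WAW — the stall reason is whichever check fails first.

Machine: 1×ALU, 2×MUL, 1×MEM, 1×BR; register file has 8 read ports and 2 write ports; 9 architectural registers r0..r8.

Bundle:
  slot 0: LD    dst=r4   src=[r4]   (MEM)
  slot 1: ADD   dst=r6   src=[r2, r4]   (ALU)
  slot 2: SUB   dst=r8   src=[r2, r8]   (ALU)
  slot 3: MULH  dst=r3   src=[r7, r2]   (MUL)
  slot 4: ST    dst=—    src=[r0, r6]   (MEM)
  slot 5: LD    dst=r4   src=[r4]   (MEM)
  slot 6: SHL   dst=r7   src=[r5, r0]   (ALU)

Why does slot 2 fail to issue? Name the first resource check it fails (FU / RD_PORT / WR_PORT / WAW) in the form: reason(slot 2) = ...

reason(slot 2) = FU

(0) want 1×MEM +1rd +1wr — yes → AL1|MU2|ME0|BR1|rd7|wr1
(1) want 1×ALU +2rd +1wr — yes → AL0|MU2|ME0|BR1|rd5|wr0
(2) want 1×ALU +2rd +1wr — FU → AL0|MU2|ME0|BR1|rd5|wr0
(3) want 1×MUL +2rd +1wr — WR_PORT → AL0|MU2|ME0|BR1|rd5|wr0
(4) want 1×MEM +2rd +0wr — FU → AL0|MU2|ME0|BR1|rd5|wr0
(5) want 1×MEM +1rd +1wr — FU → AL0|MU2|ME0|BR1|rd5|wr0
(6) want 1×ALU +2rd +1wr — FU → AL0|MU2|ME0|BR1|rd5|wr0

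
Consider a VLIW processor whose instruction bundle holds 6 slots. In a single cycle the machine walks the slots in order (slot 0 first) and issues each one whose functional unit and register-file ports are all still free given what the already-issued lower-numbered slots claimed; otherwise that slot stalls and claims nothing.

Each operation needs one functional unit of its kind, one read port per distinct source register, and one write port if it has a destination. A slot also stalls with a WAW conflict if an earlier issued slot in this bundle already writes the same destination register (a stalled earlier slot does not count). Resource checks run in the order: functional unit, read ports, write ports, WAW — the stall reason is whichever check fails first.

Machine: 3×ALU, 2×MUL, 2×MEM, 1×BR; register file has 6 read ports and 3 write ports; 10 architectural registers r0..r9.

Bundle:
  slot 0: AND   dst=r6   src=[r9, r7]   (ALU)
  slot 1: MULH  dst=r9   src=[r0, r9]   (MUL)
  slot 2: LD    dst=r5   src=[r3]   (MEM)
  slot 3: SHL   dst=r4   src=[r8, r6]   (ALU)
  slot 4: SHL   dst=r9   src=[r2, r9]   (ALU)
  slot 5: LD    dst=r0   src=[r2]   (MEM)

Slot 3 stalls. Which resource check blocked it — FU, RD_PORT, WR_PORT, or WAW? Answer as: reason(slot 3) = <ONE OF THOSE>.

reason(slot 3) = RD_PORT

slot 0 (ALU): ISSUE — free A2,Mu2,Ld2,B1 rp4 wp2
slot 1 (MUL): ISSUE — free A2,Mu1,Ld2,B1 rp2 wp1
slot 2 (MEM): ISSUE — free A2,Mu1,Ld1,B1 rp1 wp0
slot 3 (ALU): stall RD_PORT — free A2,Mu1,Ld1,B1 rp1 wp0
slot 4 (ALU): stall RD_PORT — free A2,Mu1,Ld1,B1 rp1 wp0
slot 5 (MEM): stall WR_PORT — free A2,Mu1,Ld1,B1 rp1 wp0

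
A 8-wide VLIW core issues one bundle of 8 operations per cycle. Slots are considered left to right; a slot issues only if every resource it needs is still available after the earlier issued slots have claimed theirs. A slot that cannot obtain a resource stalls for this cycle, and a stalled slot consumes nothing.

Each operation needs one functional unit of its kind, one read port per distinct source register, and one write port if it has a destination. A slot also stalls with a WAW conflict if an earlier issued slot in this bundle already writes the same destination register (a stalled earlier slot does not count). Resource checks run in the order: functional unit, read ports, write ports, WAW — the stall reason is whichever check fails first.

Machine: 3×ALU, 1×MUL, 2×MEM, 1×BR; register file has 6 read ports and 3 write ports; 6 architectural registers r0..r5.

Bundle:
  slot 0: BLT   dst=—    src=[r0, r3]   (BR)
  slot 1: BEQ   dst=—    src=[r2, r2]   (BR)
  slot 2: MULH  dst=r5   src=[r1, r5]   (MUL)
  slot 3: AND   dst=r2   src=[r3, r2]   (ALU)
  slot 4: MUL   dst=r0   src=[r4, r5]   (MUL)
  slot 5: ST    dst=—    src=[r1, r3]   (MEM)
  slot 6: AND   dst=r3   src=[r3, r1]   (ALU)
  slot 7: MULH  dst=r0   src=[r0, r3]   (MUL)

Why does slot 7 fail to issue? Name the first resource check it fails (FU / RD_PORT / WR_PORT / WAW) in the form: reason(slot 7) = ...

reason(slot 7) = FU

  0. BR ⇒ go  {3A/1Mu/2Ld/0B | 4r 3w}
  1. BR ⇒ no(FU)  {3A/1Mu/2Ld/0B | 4r 3w}
  2. MUL→r5 ⇒ go  {3A/0Mu/2Ld/0B | 2r 2w}
  3. ALU→r2 ⇒ go  {2A/0Mu/2Ld/0B | 0r 1w}
  4. MUL→r0 ⇒ no(FU)  {2A/0Mu/2Ld/0B | 0r 1w}
  5. MEM ⇒ no(RD_PORT)  {2A/0Mu/2Ld/0B | 0r 1w}
  6. ALU→r3 ⇒ no(RD_PORT)  {2A/0Mu/2Ld/0B | 0r 1w}
  7. MUL→r0 ⇒ no(FU)  {2A/0Mu/2Ld/0B | 0r 1w}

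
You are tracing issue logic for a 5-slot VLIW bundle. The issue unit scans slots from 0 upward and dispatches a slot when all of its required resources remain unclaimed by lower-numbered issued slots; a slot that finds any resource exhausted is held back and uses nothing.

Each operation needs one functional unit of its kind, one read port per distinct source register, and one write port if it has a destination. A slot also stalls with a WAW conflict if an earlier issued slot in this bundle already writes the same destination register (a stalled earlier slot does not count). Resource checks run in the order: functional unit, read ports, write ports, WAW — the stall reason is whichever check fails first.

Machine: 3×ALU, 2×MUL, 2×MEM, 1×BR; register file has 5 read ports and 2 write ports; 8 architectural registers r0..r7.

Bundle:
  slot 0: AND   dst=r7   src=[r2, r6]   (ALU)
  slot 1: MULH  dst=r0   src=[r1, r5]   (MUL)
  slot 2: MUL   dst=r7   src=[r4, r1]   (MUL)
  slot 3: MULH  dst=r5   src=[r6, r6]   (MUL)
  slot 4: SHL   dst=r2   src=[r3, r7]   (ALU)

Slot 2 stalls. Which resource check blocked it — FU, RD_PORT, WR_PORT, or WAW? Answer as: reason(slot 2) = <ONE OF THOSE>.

reason(slot 2) = RD_PORT

  0. ALU→r7 ⇒ go  {2A/2Mu/2Ld/1B | 3r 1w}
  1. MUL→r0 ⇒ go  {2A/1Mu/2Ld/1B | 1r 0w}
  2. MUL→r7 ⇒ no(RD_PORT)  {2A/1Mu/2Ld/1B | 1r 0w}
  3. MUL→r5 ⇒ no(WR_PORT)  {2A/1Mu/2Ld/1B | 1r 0w}
  4. ALU→r2 ⇒ no(RD_PORT)  {2A/1Mu/2Ld/1B | 1r 0w}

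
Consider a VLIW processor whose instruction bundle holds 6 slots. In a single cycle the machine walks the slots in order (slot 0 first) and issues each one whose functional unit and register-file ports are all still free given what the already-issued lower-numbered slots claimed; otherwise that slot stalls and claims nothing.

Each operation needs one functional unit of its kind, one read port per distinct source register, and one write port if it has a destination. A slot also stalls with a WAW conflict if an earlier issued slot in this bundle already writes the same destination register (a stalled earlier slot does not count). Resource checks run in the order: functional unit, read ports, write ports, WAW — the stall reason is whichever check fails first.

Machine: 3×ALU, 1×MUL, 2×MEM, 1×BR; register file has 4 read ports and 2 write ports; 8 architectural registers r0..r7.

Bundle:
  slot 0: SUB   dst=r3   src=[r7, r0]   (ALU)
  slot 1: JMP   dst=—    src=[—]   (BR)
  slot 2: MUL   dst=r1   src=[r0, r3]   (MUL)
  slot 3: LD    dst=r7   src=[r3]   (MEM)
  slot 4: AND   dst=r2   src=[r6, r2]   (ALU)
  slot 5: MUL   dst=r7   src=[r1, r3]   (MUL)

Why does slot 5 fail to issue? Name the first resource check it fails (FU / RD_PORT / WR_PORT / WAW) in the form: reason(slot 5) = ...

  0. ALU→r3 ⇒ go  {2A/1Mu/2Ld/1B | 2r 1w}
  1. BR ⇒ go  {2A/1Mu/2Ld/0B | 2r 1w}
  2. MUL→r1 ⇒ go  {2A/0Mu/2Ld/0B | 0r 0w}
  3. MEM→r7 ⇒ no(RD_PORT)  {2A/0Mu/2Ld/0B | 0r 0w}
  4. ALU→r2 ⇒ no(RD_PORT)  {2A/0Mu/2Ld/0B | 0r 0w}
  5. MUL→r7 ⇒ no(FU)  {2A/0Mu/2Ld/0B | 0r 0w}

reason(slot 5) = FU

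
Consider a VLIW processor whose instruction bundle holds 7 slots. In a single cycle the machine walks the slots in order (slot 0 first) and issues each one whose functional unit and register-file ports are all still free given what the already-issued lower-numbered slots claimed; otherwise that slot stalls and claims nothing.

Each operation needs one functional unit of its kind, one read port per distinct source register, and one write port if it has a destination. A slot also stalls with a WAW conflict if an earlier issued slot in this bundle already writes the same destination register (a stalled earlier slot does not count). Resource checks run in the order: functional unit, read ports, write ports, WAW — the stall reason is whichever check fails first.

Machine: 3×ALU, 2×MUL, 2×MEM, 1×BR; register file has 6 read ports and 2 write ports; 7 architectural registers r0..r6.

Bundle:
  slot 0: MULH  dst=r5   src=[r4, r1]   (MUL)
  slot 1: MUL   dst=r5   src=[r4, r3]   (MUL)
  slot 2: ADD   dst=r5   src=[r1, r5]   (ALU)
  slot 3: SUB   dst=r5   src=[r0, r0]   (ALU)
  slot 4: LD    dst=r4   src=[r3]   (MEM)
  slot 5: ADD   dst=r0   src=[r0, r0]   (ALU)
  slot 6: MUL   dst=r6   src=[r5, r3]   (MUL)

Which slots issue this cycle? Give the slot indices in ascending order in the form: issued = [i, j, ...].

[0] MUL needs rd=2 wr=1: ok; after: ALU=3 MUL=1 MEM=2 BR=1, R=4, W=1
[1] MUL needs rd=2 wr=1: WAW; after: ALU=3 MUL=1 MEM=2 BR=1, R=4, W=1
[2] ALU needs rd=2 wr=1: WAW; after: ALU=3 MUL=1 MEM=2 BR=1, R=4, W=1
[3] ALU needs rd=1 wr=1: WAW; after: ALU=3 MUL=1 MEM=2 BR=1, R=4, W=1
[4] MEM needs rd=1 wr=1: ok; after: ALU=3 MUL=1 MEM=1 BR=1, R=3, W=0
[5] ALU needs rd=1 wr=1: WR_PORT; after: ALU=3 MUL=1 MEM=1 BR=1, R=3, W=0
[6] MUL needs rd=2 wr=1: WR_PORT; after: ALU=3 MUL=1 MEM=1 BR=1, R=3, W=0

issued = [0, 4]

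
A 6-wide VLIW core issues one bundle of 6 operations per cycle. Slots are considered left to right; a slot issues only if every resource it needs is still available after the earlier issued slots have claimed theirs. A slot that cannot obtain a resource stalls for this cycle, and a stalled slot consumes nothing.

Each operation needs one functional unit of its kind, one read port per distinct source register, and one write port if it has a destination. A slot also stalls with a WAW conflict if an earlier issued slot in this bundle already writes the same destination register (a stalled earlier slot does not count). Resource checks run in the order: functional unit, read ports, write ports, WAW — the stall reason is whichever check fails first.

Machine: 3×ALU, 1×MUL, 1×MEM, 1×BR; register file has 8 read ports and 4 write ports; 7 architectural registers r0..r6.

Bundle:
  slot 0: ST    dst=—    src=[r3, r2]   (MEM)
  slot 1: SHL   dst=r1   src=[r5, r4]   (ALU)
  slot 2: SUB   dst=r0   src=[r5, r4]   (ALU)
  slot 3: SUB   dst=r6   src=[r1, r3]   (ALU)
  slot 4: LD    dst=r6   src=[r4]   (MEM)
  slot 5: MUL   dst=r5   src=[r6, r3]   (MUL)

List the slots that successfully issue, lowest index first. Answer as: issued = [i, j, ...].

issued = [0, 1, 2, 3]

#0 MEM src=r3,r2 dispatched  <A:3 Mu:1 Ld:0 B:1 rd:6 wr:4>
#1 ALU src=r5,r4 dispatched  <A:2 Mu:1 Ld:0 B:1 rd:4 wr:3>
#2 ALU src=r5,r4 dispatched  <A:1 Mu:1 Ld:0 B:1 rd:2 wr:2>
#3 ALU src=r1,r3 dispatched  <A:0 Mu:1 Ld:0 B:1 rd:0 wr:1>
#4 MEM src=r4 held:FU  <A:0 Mu:1 Ld:0 B:1 rd:0 wr:1>
#5 MUL src=r6,r3 held:RD_PORT  <A:0 Mu:1 Ld:0 B:1 rd:0 wr:1>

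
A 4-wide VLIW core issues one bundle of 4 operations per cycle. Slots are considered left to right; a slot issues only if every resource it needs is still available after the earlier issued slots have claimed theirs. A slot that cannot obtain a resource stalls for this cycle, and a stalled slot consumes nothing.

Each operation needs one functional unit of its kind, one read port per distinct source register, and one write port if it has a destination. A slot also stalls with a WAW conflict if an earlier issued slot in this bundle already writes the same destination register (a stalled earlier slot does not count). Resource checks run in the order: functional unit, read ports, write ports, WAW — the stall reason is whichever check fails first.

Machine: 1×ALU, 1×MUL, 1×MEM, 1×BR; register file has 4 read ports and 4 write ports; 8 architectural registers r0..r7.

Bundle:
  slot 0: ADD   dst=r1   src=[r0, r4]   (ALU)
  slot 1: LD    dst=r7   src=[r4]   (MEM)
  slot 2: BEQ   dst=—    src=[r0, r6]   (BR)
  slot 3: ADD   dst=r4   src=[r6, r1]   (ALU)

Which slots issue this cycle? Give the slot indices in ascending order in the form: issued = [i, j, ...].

[0] ALU needs rd=2 wr=1: ok; after: ALU=0 MUL=1 MEM=1 BR=1, R=2, W=3
[1] MEM needs rd=1 wr=1: ok; after: ALU=0 MUL=1 MEM=0 BR=1, R=1, W=2
[2] BR needs rd=2 wr=0: RD_PORT; after: ALU=0 MUL=1 MEM=0 BR=1, R=1, W=2
[3] ALU needs rd=2 wr=1: FU; after: ALU=0 MUL=1 MEM=0 BR=1, R=1, W=2

issued = [0, 1]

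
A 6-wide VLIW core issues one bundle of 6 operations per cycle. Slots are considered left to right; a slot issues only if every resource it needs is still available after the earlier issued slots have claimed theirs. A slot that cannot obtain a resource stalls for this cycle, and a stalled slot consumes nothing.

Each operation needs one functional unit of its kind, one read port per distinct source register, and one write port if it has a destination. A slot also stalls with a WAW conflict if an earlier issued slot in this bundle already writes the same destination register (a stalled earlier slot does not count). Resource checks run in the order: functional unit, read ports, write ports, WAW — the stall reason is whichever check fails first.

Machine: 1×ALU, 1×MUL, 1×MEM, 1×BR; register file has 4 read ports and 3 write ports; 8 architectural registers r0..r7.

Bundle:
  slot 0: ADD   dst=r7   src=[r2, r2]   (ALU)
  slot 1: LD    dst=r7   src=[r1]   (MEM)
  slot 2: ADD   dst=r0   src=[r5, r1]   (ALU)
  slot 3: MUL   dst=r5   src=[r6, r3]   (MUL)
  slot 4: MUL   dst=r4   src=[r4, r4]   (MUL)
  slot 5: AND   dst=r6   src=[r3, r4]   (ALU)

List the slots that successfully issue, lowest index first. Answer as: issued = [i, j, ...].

(0) want 1×ALU +1rd +1wr — yes → AL0|MU1|ME1|BR1|rd3|wr2
(1) want 1×MEM +1rd +1wr — WAW → AL0|MU1|ME1|BR1|rd3|wr2
(2) want 1×ALU +2rd +1wr — FU → AL0|MU1|ME1|BR1|rd3|wr2
(3) want 1×MUL +2rd +1wr — yes → AL0|MU0|ME1|BR1|rd1|wr1
(4) want 1×MUL +1rd +1wr — FU → AL0|MU0|ME1|BR1|rd1|wr1
(5) want 1×ALU +2rd +1wr — FU → AL0|MU0|ME1|BR1|rd1|wr1

issued = [0, 3]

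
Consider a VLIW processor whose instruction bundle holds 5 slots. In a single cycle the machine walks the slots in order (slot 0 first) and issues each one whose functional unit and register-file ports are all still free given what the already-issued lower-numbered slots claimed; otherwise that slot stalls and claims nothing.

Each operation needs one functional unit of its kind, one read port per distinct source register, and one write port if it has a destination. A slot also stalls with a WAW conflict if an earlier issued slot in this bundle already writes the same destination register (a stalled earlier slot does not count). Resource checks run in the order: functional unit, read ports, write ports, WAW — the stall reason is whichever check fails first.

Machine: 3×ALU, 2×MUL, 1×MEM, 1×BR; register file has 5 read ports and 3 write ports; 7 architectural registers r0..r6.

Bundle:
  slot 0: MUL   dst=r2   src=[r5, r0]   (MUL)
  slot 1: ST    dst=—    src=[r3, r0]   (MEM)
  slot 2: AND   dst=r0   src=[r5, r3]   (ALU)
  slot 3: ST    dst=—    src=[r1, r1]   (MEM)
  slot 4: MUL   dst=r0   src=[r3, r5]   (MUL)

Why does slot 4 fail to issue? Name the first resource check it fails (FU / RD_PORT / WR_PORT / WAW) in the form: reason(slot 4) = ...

reason(slot 4) = RD_PORT

(0) want 1×MUL +2rd +1wr — yes → AL3|MU1|ME1|BR1|rd3|wr2
(1) want 1×MEM +2rd +0wr — yes → AL3|MU1|ME0|BR1|rd1|wr2
(2) want 1×ALU +2rd +1wr — RD_PORT → AL3|MU1|ME0|BR1|rd1|wr2
(3) want 1×MEM +1rd +0wr — FU → AL3|MU1|ME0|BR1|rd1|wr2
(4) want 1×MUL +2rd +1wr — RD_PORT → AL3|MU1|ME0|BR1|rd1|wr2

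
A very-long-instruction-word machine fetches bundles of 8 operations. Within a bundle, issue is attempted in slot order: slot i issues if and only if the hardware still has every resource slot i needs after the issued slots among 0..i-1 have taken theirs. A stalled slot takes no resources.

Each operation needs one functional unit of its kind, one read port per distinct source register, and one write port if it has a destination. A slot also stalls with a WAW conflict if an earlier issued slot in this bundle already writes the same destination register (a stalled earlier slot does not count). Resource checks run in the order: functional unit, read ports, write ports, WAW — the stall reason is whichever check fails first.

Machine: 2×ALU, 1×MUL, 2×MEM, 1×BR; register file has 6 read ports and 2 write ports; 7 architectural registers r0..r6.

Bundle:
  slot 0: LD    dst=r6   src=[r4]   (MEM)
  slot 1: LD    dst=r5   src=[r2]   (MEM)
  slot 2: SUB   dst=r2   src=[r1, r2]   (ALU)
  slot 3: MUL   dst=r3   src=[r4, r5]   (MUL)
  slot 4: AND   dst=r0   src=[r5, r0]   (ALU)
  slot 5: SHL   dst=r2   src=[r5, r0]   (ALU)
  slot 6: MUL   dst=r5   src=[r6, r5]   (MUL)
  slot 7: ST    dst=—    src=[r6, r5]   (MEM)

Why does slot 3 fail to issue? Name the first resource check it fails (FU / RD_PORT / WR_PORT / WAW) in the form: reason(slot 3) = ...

slot 0 (MEM): ISSUE — free A2,Mu1,Ld1,B1 rp5 wp1
slot 1 (MEM): ISSUE — free A2,Mu1,Ld0,B1 rp4 wp0
slot 2 (ALU): stall WR_PORT — free A2,Mu1,Ld0,B1 rp4 wp0
slot 3 (MUL): stall WR_PORT — free A2,Mu1,Ld0,B1 rp4 wp0
slot 4 (ALU): stall WR_PORT — free A2,Mu1,Ld0,B1 rp4 wp0
slot 5 (ALU): stall WR_PORT — free A2,Mu1,Ld0,B1 rp4 wp0
slot 6 (MUL): stall WR_PORT — free A2,Mu1,Ld0,B1 rp4 wp0
slot 7 (MEM): stall FU — free A2,Mu1,Ld0,B1 rp4 wp0

reason(slot 3) = WR_PORT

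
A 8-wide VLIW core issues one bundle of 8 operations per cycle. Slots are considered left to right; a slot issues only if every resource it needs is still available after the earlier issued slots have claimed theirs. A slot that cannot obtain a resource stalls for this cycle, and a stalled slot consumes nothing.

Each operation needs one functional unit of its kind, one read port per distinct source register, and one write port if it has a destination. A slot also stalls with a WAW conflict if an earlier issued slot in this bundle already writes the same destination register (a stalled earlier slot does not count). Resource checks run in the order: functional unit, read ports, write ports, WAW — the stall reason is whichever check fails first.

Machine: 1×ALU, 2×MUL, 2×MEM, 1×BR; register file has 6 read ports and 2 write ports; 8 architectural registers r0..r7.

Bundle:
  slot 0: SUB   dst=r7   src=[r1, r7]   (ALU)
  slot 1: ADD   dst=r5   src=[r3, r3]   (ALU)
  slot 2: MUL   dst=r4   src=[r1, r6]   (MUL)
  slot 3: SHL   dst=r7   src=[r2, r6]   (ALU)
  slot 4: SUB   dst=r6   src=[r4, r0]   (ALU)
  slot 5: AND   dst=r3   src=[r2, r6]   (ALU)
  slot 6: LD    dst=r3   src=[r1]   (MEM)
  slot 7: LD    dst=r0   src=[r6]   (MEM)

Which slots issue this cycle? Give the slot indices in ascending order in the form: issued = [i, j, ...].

(0) want 1×ALU +2rd +1wr — yes → AL0|MU2|ME2|BR1|rd4|wr1
(1) want 1×ALU +1rd +1wr — FU → AL0|MU2|ME2|BR1|rd4|wr1
(2) want 1×MUL +2rd +1wr — yes → AL0|MU1|ME2|BR1|rd2|wr0
(3) want 1×ALU +2rd +1wr — FU → AL0|MU1|ME2|BR1|rd2|wr0
(4) want 1×ALU +2rd +1wr — FU → AL0|MU1|ME2|BR1|rd2|wr0
(5) want 1×ALU +2rd +1wr — FU → AL0|MU1|ME2|BR1|rd2|wr0
(6) want 1×MEM +1rd +1wr — WR_PORT → AL0|MU1|ME2|BR1|rd2|wr0
(7) want 1×MEM +1rd +1wr — WR_PORT → AL0|MU1|ME2|BR1|rd2|wr0

issued = [0, 2]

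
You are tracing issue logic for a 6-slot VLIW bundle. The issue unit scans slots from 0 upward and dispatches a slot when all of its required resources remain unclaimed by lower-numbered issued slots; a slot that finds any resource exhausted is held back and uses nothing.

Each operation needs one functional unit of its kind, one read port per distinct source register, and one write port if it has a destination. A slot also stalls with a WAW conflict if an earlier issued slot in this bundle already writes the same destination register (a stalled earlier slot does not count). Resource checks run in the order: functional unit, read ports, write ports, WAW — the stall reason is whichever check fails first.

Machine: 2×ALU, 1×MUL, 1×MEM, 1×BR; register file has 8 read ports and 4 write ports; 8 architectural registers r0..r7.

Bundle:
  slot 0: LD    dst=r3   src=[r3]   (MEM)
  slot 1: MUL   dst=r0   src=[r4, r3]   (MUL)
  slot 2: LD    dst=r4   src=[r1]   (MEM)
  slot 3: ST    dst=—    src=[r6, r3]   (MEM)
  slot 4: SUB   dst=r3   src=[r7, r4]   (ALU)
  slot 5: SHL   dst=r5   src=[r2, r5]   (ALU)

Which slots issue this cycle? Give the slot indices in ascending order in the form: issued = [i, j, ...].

#0 MEM src=r3 dispatched  <A:2 Mu:1 Ld:0 B:1 rd:7 wr:3>
#1 MUL src=r4,r3 dispatched  <A:2 Mu:0 Ld:0 B:1 rd:5 wr:2>
#2 MEM src=r1 held:FU  <A:2 Mu:0 Ld:0 B:1 rd:5 wr:2>
#3 MEM src=r6,r3 held:FU  <A:2 Mu:0 Ld:0 B:1 rd:5 wr:2>
#4 ALU src=r7,r4 held:WAW  <A:2 Mu:0 Ld:0 B:1 rd:5 wr:2>
#5 ALU src=r2,r5 dispatched  <A:1 Mu:0 Ld:0 B:1 rd:3 wr:1>

issued = [0, 1, 5]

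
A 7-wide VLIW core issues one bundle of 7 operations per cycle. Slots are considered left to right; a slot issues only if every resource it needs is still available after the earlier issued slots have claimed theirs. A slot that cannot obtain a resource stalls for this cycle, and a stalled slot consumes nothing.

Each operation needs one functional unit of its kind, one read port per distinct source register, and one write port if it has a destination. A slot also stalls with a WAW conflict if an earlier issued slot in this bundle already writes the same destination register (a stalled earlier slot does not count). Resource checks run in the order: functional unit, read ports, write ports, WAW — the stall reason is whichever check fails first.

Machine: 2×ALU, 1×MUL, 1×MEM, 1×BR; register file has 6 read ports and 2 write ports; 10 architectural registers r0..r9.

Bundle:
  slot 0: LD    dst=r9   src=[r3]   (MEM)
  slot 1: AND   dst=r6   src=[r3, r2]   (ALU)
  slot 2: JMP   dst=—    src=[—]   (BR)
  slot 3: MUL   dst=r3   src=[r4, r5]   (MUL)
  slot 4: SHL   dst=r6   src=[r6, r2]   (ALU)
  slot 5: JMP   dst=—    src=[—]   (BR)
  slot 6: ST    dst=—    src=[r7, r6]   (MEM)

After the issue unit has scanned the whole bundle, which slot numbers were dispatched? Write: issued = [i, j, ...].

issued = [0, 1, 2]

  0. MEM→r9 ⇒ go  {2A/1Mu/0Ld/1B | 5r 1w}
  1. ALU→r6 ⇒ go  {1A/1Mu/0Ld/1B | 3r 0w}
  2. BR ⇒ go  {1A/1Mu/0Ld/0B | 3r 0w}
  3. MUL→r3 ⇒ no(WR_PORT)  {1A/1Mu/0Ld/0B | 3r 0w}
  4. ALU→r6 ⇒ no(WR_PORT)  {1A/1Mu/0Ld/0B | 3r 0w}
  5. BR ⇒ no(FU)  {1A/1Mu/0Ld/0B | 3r 0w}
  6. MEM ⇒ no(FU)  {1A/1Mu/0Ld/0B | 3r 0w}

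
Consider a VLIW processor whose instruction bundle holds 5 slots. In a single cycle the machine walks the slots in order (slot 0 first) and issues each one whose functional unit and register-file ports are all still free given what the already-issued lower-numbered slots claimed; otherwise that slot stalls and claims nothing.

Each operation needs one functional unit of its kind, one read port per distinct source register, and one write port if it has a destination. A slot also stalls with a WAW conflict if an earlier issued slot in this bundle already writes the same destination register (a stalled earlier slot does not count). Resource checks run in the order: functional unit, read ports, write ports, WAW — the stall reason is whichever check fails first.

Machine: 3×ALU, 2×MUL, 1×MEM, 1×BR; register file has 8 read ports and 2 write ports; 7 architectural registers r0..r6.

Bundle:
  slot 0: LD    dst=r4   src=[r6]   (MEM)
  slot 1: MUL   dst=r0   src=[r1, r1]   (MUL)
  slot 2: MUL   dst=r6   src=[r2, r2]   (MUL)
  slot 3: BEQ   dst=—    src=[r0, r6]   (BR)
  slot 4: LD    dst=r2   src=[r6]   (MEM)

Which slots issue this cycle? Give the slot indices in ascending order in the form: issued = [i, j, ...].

issued = [0, 1, 3]

  0. MEM→r4 ⇒ go  {3A/2Mu/0Ld/1B | 7r 1w}
  1. MUL→r0 ⇒ go  {3A/1Mu/0Ld/1B | 6r 0w}
  2. MUL→r6 ⇒ no(WR_PORT)  {3A/1Mu/0Ld/1B | 6r 0w}
  3. BR ⇒ go  {3A/1Mu/0Ld/0B | 4r 0w}
  4. MEM→r2 ⇒ no(FU)  {3A/1Mu/0Ld/0B | 4r 0w}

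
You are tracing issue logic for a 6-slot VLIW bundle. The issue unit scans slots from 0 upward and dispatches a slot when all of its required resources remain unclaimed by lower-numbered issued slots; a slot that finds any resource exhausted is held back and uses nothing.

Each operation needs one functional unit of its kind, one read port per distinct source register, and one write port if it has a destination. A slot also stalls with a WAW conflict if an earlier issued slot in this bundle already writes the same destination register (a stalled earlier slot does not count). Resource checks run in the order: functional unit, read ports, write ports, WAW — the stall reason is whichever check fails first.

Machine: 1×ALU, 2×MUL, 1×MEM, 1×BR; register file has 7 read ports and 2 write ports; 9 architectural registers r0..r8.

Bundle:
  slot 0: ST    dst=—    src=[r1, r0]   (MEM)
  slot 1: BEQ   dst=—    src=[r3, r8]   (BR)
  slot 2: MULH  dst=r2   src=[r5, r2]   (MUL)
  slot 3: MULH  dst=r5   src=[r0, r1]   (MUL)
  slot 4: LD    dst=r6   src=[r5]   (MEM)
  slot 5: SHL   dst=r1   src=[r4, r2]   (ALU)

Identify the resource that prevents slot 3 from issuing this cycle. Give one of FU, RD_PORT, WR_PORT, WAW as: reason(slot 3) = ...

reason(slot 3) = RD_PORT

  0. MEM ⇒ go  {1A/2Mu/0Ld/1B | 5r 2w}
  1. BR ⇒ go  {1A/2Mu/0Ld/0B | 3r 2w}
  2. MUL→r2 ⇒ go  {1A/1Mu/0Ld/0B | 1r 1w}
  3. MUL→r5 ⇒ no(RD_PORT)  {1A/1Mu/0Ld/0B | 1r 1w}
  4. MEM→r6 ⇒ no(FU)  {1A/1Mu/0Ld/0B | 1r 1w}
  5. ALU→r1 ⇒ no(RD_PORT)  {1A/1Mu/0Ld/0B | 1r 1w}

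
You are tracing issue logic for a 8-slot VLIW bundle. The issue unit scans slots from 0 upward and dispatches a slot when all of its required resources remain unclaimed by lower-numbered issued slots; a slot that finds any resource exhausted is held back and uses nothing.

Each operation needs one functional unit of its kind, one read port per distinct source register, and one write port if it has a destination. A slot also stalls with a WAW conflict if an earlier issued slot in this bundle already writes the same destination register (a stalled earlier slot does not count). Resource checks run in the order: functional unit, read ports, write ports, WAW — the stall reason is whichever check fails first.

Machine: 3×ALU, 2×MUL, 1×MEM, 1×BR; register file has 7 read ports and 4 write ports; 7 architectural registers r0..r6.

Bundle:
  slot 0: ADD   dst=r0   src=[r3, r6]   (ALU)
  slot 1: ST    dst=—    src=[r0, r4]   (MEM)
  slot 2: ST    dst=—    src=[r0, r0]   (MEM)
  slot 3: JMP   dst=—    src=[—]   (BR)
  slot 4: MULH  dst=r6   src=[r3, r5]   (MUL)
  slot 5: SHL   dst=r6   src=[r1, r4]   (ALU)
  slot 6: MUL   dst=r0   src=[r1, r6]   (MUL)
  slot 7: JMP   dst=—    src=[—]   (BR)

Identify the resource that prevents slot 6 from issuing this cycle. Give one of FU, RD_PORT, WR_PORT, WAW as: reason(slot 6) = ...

slot 0 (ALU): ISSUE — free A2,Mu2,Ld1,B1 rp5 wp3
slot 1 (MEM): ISSUE — free A2,Mu2,Ld0,B1 rp3 wp3
slot 2 (MEM): stall FU — free A2,Mu2,Ld0,B1 rp3 wp3
slot 3 (BR): ISSUE — free A2,Mu2,Ld0,B0 rp3 wp3
slot 4 (MUL): ISSUE — free A2,Mu1,Ld0,B0 rp1 wp2
slot 5 (ALU): stall RD_PORT — free A2,Mu1,Ld0,B0 rp1 wp2
slot 6 (MUL): stall RD_PORT — free A2,Mu1,Ld0,B0 rp1 wp2
slot 7 (BR): stall FU — free A2,Mu1,Ld0,B0 rp1 wp2

reason(slot 6) = RD_PORT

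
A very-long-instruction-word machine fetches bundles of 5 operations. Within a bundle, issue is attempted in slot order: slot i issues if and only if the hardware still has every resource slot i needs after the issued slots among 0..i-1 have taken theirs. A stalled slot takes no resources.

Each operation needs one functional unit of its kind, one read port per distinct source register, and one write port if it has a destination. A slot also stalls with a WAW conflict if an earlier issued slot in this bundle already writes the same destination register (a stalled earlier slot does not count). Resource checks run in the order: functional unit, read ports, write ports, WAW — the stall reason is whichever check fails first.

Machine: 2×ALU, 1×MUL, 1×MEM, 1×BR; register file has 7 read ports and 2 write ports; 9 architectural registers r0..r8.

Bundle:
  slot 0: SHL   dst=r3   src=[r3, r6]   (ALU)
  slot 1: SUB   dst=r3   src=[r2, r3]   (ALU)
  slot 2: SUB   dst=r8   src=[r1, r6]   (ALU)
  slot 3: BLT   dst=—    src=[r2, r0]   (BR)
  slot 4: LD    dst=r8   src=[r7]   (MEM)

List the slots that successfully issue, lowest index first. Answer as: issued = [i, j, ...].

issued = [0, 2, 3]

#0 ALU src=r3,r6 dispatched  <A:1 Mu:1 Ld:1 B:1 rd:5 wr:1>
#1 ALU src=r2,r3 held:WAW  <A:1 Mu:1 Ld:1 B:1 rd:5 wr:1>
#2 ALU src=r1,r6 dispatched  <A:0 Mu:1 Ld:1 B:1 rd:3 wr:0>
#3 BR src=r2,r0 dispatched  <A:0 Mu:1 Ld:1 B:0 rd:1 wr:0>
#4 MEM src=r7 held:WR_PORT  <A:0 Mu:1 Ld:1 B:0 rd:1 wr:0>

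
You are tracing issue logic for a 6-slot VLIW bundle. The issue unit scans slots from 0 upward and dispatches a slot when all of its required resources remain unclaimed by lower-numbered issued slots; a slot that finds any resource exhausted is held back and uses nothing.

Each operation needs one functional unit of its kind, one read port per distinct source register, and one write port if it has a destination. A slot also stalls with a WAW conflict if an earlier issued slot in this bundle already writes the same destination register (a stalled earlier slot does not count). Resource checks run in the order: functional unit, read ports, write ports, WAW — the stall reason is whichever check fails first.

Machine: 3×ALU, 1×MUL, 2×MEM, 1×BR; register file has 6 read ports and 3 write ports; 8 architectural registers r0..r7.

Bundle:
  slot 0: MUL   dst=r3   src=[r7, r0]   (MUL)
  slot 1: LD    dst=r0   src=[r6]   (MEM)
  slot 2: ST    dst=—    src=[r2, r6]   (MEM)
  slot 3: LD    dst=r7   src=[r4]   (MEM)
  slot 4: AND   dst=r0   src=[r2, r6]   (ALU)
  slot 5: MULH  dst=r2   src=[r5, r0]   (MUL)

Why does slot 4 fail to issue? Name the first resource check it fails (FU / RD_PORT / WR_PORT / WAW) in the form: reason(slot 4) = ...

  0. MUL→r3 ⇒ go  {3A/0Mu/2Ld/1B | 4r 2w}
  1. MEM→r0 ⇒ go  {3A/0Mu/1Ld/1B | 3r 1w}
  2. MEM ⇒ go  {3A/0Mu/0Ld/1B | 1r 1w}
  3. MEM→r7 ⇒ no(FU)  {3A/0Mu/0Ld/1B | 1r 1w}
  4. ALU→r0 ⇒ no(RD_PORT)  {3A/0Mu/0Ld/1B | 1r 1w}
  5. MUL→r2 ⇒ no(FU)  {3A/0Mu/0Ld/1B | 1r 1w}

reason(slot 4) = RD_PORT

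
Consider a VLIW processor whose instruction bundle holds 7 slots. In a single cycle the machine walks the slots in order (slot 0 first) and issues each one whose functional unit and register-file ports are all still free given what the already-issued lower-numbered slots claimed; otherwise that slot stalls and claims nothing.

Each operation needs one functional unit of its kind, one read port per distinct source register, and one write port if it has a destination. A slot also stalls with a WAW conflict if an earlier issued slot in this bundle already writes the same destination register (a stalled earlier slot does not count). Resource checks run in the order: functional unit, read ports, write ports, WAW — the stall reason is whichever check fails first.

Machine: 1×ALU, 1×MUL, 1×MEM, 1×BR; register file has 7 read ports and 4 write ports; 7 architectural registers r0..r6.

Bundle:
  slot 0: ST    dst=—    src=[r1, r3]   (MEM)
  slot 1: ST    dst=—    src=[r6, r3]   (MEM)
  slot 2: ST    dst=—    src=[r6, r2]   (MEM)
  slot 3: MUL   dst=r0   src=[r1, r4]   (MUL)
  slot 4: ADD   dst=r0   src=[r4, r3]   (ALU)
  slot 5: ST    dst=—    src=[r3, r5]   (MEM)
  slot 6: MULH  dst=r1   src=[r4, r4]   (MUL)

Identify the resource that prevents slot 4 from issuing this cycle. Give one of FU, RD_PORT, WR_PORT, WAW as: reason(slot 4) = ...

#0 MEM src=r1,r3 dispatched  <A:1 Mu:1 Ld:0 B:1 rd:5 wr:4>
#1 MEM src=r6,r3 held:FU  <A:1 Mu:1 Ld:0 B:1 rd:5 wr:4>
#2 MEM src=r6,r2 held:FU  <A:1 Mu:1 Ld:0 B:1 rd:5 wr:4>
#3 MUL src=r1,r4 dispatched  <A:1 Mu:0 Ld:0 B:1 rd:3 wr:3>
#4 ALU src=r4,r3 held:WAW  <A:1 Mu:0 Ld:0 B:1 rd:3 wr:3>
#5 MEM src=r3,r5 held:FU  <A:1 Mu:0 Ld:0 B:1 rd:3 wr:3>
#6 MUL src=r4,r4 held:FU  <A:1 Mu:0 Ld:0 B:1 rd:3 wr:3>

reason(slot 4) = WAW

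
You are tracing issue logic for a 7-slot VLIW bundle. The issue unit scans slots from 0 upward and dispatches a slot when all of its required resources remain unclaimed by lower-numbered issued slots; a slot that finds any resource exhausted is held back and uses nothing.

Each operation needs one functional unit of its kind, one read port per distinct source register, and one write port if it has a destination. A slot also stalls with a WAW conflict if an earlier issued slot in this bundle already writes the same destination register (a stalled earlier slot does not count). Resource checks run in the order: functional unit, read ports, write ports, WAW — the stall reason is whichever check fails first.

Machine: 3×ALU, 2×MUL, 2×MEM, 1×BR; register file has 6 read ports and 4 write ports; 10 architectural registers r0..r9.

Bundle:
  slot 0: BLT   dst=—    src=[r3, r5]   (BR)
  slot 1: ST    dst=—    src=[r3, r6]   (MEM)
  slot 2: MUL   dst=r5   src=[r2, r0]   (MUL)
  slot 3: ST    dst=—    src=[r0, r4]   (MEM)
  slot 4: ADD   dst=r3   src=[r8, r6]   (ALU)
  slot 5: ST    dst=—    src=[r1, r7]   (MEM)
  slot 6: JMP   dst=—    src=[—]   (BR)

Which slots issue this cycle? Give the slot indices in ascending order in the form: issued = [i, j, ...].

#0 BR src=r3,r5 dispatched  <A:3 Mu:2 Ld:2 B:0 rd:4 wr:4>
#1 MEM src=r3,r6 dispatched  <A:3 Mu:2 Ld:1 B:0 rd:2 wr:4>
#2 MUL src=r2,r0 dispatched  <A:3 Mu:1 Ld:1 B:0 rd:0 wr:3>
#3 MEM src=r0,r4 held:RD_PORT  <A:3 Mu:1 Ld:1 B:0 rd:0 wr:3>
#4 ALU src=r8,r6 held:RD_PORT  <A:3 Mu:1 Ld:1 B:0 rd:0 wr:3>
#5 MEM src=r1,r7 held:RD_PORT  <A:3 Mu:1 Ld:1 B:0 rd:0 wr:3>
#6 BR src=- held:FU  <A:3 Mu:1 Ld:1 B:0 rd:0 wr:3>

issued = [0, 1, 2]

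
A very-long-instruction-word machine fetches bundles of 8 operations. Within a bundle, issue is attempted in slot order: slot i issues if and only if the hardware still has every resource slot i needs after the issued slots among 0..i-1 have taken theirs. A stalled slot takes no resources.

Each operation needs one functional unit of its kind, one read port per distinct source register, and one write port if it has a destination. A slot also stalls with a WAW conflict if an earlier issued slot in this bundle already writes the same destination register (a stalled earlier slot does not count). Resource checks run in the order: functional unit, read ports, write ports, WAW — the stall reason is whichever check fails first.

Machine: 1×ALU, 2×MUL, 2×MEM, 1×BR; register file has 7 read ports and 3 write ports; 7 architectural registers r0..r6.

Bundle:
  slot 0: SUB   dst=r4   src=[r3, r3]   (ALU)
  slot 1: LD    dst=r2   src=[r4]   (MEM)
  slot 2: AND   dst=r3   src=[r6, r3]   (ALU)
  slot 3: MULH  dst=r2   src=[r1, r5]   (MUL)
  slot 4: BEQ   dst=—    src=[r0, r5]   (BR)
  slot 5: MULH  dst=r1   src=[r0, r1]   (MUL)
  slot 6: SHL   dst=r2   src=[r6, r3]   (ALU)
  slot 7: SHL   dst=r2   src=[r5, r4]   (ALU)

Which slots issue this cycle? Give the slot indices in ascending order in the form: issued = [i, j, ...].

  0. ALU→r4 ⇒ go  {0A/2Mu/2Ld/1B | 6r 2w}
  1. MEM→r2 ⇒ go  {0A/2Mu/1Ld/1B | 5r 1w}
  2. ALU→r3 ⇒ no(FU)  {0A/2Mu/1Ld/1B | 5r 1w}
  3. MUL→r2 ⇒ no(WAW)  {0A/2Mu/1Ld/1B | 5r 1w}
  4. BR ⇒ go  {0A/2Mu/1Ld/0B | 3r 1w}
  5. MUL→r1 ⇒ go  {0A/1Mu/1Ld/0B | 1r 0w}
  6. ALU→r2 ⇒ no(FU)  {0A/1Mu/1Ld/0B | 1r 0w}
  7. ALU→r2 ⇒ no(FU)  {0A/1Mu/1Ld/0B | 1r 0w}

issued = [0, 1, 4, 5]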